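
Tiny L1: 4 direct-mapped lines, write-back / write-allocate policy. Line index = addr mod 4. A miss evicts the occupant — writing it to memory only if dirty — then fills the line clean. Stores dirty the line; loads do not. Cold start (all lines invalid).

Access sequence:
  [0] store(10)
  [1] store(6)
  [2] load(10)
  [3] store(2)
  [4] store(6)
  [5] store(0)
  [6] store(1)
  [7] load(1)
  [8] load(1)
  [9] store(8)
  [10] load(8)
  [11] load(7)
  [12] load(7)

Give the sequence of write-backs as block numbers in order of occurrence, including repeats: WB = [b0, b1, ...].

WB = [10, 6, 2, 0]

  0 | W B10 → L2 miss [D]
  1 | W B6 → L2 miss wb→B10 [D]
  2 | R B10 → L2 miss wb→B6 [-]
  3 | W B2 → L2 miss [D]
  4 | W B6 → L2 miss wb→B2 [D]
  5 | W B0 → L0 miss [D]
  6 | W B1 → L1 miss [D]
  7 | R B1 → L1 hit [D]
  8 | R B1 → L1 hit [D]
  9 | W B8 → L0 miss wb→B0 [D]
  10 | R B8 → L0 hit [D]
  11 | R B7 → L3 miss [-]
  12 | R B7 → L3 hit [-]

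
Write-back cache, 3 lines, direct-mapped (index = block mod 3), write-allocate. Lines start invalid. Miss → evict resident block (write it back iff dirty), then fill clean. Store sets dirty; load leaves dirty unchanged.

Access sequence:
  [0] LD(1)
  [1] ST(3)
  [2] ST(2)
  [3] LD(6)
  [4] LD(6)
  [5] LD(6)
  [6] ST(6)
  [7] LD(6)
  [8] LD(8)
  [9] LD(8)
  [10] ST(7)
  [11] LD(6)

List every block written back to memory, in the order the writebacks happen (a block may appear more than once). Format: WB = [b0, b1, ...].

WB = [3, 2]

0: R B1 -> L1 miss  d=-]
1: W B3 -> L0 miss  d=D]
2: W B2 -> L2 miss  d=D]
3: R B6 -> L0 miss wb->B3  d=-]
4: R B6 -> L0 hit  d=-]
5: R B6 -> L0 hit  d=-]
6: W B6 -> L0 hit  d=D]
7: R B6 -> L0 hit  d=D]
8: R B8 -> L2 miss wb->B2  d=-]
9: R B8 -> L2 hit  d=-]
10: W B7 -> L1 miss  d=D]
11: R B6 -> L0 hit  d=D]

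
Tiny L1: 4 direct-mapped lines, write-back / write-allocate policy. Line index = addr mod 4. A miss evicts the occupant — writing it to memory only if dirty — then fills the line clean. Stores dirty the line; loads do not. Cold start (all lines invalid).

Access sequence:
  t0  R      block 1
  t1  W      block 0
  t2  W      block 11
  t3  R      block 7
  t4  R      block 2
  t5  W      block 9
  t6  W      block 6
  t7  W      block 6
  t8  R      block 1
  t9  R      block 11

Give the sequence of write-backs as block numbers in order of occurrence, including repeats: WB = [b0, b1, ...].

WB = [11, 9]

0: R B1 → L1 miss [-]
1: W B0 → L0 miss [D]
2: W B11 → L3 miss [D]
3: R B7 → L3 miss wb→B11 [-]
4: R B2 → L2 miss [-]
5: W B9 → L1 miss [D]
6: W B6 → L2 miss [D]
7: W B6 → L2 hit [D]
8: R B1 → L1 miss wb→B9 [-]
9: R B11 → L3 miss [-]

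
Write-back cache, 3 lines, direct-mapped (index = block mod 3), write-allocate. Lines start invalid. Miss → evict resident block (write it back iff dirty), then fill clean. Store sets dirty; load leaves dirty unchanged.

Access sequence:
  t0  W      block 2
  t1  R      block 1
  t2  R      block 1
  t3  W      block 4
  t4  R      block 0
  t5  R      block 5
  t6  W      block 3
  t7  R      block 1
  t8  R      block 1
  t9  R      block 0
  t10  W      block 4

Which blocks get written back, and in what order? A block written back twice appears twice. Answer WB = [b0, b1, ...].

0: W B2 → L2 miss [D]
1: R B1 → L1 miss [-]
2: R B1 → L1 hit [-]
3: W B4 → L1 miss [D]
4: R B0 → L0 miss [-]
5: R B5 → L2 miss wb→B2 [-]
6: W B3 → L0 miss [D]
7: R B1 → L1 miss wb→B4 [-]
8: R B1 → L1 hit [-]
9: R B0 → L0 miss wb→B3 [-]
10: W B4 → L1 miss [D]

WB = [2, 4, 3]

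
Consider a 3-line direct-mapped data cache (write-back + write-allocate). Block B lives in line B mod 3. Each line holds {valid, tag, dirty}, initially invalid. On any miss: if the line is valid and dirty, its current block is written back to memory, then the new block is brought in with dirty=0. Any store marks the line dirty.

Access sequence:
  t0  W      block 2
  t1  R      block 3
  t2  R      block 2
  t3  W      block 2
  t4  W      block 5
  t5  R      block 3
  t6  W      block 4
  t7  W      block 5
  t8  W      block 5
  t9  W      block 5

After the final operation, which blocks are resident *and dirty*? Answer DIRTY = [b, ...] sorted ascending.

  0 | W B2 → L2 miss [D]
  1 | R B3 → L0 miss [-]
  2 | R B2 → L2 hit [D]
  3 | W B2 → L2 hit [D]
  4 | W B5 → L2 miss wb→B2 [D]
  5 | R B3 → L0 hit [-]
  6 | W B4 → L1 miss [D]
  7 | W B5 → L2 hit [D]
  8 | W B5 → L2 hit [D]
  9 | W B5 → L2 hit [D]

DIRTY = [4, 5]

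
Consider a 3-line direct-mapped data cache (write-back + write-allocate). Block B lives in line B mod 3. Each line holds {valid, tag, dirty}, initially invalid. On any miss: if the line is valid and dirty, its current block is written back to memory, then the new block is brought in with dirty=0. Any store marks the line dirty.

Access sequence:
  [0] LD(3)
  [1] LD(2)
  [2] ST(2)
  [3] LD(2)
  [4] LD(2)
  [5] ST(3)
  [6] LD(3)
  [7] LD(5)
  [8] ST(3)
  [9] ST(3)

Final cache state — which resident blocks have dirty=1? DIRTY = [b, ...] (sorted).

0: R B3 → L0 miss [-]
1: R B2 → L2 miss [-]
2: W B2 → L2 hit [D]
3: R B2 → L2 hit [D]
4: R B2 → L2 hit [D]
5: W B3 → L0 hit [D]
6: R B3 → L0 hit [D]
7: R B5 → L2 miss wb→B2 [-]
8: W B3 → L0 hit [D]
9: W B3 → L0 hit [D]

DIRTY = [3]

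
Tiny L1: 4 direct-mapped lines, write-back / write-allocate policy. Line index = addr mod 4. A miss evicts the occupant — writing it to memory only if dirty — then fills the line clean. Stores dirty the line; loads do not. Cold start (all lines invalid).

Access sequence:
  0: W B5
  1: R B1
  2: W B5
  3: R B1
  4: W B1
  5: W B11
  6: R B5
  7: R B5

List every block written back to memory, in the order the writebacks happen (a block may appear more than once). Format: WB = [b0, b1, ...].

WB = [5, 5, 1]

0: W B5 → L1 miss [D]
1: R B1 → L1 miss wb→B5 [-]
2: W B5 → L1 miss [D]
3: R B1 → L1 miss wb→B5 [-]
4: W B1 → L1 hit [D]
5: W B11 → L3 miss [D]
6: R B5 → L1 miss wb→B1 [-]
7: R B5 → L1 hit [-]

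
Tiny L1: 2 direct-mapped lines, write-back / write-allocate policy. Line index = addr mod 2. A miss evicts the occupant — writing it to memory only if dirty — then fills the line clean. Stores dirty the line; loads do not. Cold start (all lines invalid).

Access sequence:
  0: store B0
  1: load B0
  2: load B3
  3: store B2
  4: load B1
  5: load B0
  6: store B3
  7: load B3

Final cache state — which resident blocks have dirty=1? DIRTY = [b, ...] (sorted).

0: W B0 → L0 miss [D]
1: R B0 → L0 hit [D]
2: R B3 → L1 miss [-]
3: W B2 → L0 miss wb→B0 [D]
4: R B1 → L1 miss [-]
5: R B0 → L0 miss wb→B2 [-]
6: W B3 → L1 miss [D]
7: R B3 → L1 hit [D]

DIRTY = [3]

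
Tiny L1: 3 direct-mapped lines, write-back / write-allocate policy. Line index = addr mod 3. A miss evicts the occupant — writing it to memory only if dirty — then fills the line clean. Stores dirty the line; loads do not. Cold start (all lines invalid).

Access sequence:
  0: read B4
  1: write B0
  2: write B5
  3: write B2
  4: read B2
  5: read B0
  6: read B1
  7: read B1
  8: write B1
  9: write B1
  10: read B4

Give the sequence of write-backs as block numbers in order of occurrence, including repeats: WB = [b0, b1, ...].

WB = [5, 1]

0: R B4 → L1 miss [-]
1: W B0 → L0 miss [D]
2: W B5 → L2 miss [D]
3: W B2 → L2 miss wb→B5 [D]
4: R B2 → L2 hit [D]
5: R B0 → L0 hit [D]
6: R B1 → L1 miss [-]
7: R B1 → L1 hit [-]
8: W B1 → L1 hit [D]
9: W B1 → L1 hit [D]
10: R B4 → L1 miss wb→B1 [-]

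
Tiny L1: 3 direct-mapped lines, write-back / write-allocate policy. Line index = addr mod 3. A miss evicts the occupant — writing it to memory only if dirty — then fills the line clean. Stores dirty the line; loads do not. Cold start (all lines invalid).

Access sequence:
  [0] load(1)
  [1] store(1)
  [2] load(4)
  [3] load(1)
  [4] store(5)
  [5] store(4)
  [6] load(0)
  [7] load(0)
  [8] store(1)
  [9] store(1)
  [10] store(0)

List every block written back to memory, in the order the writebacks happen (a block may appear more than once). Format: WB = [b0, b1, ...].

0: R B1 → L1 miss [-]
1: W B1 → L1 hit [D]
2: R B4 → L1 miss wb→B1 [-]
3: R B1 → L1 miss [-]
4: W B5 → L2 miss [D]
5: W B4 → L1 miss [D]
6: R B0 → L0 miss [-]
7: R B0 → L0 hit [-]
8: W B1 → L1 miss wb→B4 [D]
9: W B1 → L1 hit [D]
10: W B0 → L0 hit [D]

WB = [1, 4]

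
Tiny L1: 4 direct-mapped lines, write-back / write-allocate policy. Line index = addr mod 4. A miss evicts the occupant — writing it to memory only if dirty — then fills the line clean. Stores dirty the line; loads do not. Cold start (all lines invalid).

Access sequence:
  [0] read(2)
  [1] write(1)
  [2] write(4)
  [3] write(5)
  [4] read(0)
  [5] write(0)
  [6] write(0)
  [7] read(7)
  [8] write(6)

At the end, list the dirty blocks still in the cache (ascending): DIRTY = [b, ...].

  0 | R B2 → L2 miss [-]
  1 | W B1 → L1 miss [D]
  2 | W B4 → L0 miss [D]
  3 | W B5 → L1 miss wb→B1 [D]
  4 | R B0 → L0 miss wb→B4 [-]
  5 | W B0 → L0 hit [D]
  6 | W B0 → L0 hit [D]
  7 | R B7 → L3 miss [-]
  8 | W B6 → L2 miss [D]

DIRTY = [0, 5, 6]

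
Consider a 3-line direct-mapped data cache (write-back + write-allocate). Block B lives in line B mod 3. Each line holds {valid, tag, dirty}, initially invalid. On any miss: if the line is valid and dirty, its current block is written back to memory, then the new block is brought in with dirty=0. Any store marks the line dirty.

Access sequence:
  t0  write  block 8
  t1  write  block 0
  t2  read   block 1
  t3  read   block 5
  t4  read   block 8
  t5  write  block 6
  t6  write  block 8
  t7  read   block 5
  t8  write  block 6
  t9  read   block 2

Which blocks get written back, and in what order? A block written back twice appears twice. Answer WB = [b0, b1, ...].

0: W B8 -> L2 miss  d=D]
1: W B0 -> L0 miss  d=D]
2: R B1 -> L1 miss  d=-]
3: R B5 -> L2 miss wb->B8  d=-]
4: R B8 -> L2 miss  d=-]
5: W B6 -> L0 miss wb->B0  d=D]
6: W B8 -> L2 hit  d=D]
7: R B5 -> L2 miss wb->B8  d=-]
8: W B6 -> L0 hit  d=D]
9: R B2 -> L2 miss  d=-]

WB = [8, 0, 8]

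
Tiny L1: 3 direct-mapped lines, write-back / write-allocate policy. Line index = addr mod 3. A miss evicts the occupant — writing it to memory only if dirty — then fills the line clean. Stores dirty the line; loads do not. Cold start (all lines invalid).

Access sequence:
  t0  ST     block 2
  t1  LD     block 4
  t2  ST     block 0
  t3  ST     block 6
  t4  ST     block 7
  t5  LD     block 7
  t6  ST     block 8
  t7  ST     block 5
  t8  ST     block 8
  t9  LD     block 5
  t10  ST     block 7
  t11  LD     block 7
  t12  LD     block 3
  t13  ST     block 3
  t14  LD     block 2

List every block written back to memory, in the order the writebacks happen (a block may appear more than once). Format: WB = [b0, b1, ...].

WB = [0, 2, 8, 5, 8, 6]

0: W B2 -> L2 miss  d=D]
1: R B4 -> L1 miss  d=-]
2: W B0 -> L0 miss  d=D]
3: W B6 -> L0 miss wb->B0  d=D]
4: W B7 -> L1 miss  d=D]
5: R B7 -> L1 hit  d=D]
6: W B8 -> L2 miss wb->B2  d=D]
7: W B5 -> L2 miss wb->B8  d=D]
8: W B8 -> L2 miss wb->B5  d=D]
9: R B5 -> L2 miss wb->B8  d=-]
10: W B7 -> L1 hit  d=D]
11: R B7 -> L1 hit  d=D]
12: R B3 -> L0 miss wb->B6  d=-]
13: W B3 -> L0 hit  d=D]
14: R B2 -> L2 miss  d=-]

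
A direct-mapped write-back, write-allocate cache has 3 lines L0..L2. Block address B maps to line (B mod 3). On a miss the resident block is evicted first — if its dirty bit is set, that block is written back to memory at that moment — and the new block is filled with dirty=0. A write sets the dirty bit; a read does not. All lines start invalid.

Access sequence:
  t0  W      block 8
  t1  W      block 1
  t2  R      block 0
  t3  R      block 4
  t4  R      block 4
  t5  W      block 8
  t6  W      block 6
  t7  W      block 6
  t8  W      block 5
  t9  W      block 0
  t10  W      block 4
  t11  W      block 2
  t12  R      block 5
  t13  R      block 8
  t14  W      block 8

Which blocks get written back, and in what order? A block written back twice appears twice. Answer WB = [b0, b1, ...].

0: W B8 -> L2 miss  d=D]
1: W B1 -> L1 miss  d=D]
2: R B0 -> L0 miss  d=-]
3: R B4 -> L1 miss wb->B1  d=-]
4: R B4 -> L1 hit  d=-]
5: W B8 -> L2 hit  d=D]
6: W B6 -> L0 miss  d=D]
7: W B6 -> L0 hit  d=D]
8: W B5 -> L2 miss wb->B8  d=D]
9: W B0 -> L0 miss wb->B6  d=D]
10: W B4 -> L1 hit  d=D]
11: W B2 -> L2 miss wb->B5  d=D]
12: R B5 -> L2 miss wb->B2  d=-]
13: R B8 -> L2 miss  d=-]
14: W B8 -> L2 hit  d=D]

WB = [1, 8, 6, 5, 2]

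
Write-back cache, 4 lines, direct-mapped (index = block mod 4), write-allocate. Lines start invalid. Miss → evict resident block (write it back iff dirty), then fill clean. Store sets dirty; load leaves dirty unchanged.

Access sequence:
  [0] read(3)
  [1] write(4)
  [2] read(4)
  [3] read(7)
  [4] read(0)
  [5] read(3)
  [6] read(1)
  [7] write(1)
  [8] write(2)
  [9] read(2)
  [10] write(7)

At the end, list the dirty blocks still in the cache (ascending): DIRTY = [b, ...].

  0 | R B3 → L3 miss [-]
  1 | W B4 → L0 miss [D]
  2 | R B4 → L0 hit [D]
  3 | R B7 → L3 miss [-]
  4 | R B0 → L0 miss wb→B4 [-]
  5 | R B3 → L3 miss [-]
  6 | R B1 → L1 miss [-]
  7 | W B1 → L1 hit [D]
  8 | W B2 → L2 miss [D]
  9 | R B2 → L2 hit [D]
  10 | W B7 → L3 miss [D]

DIRTY = [1, 2, 7]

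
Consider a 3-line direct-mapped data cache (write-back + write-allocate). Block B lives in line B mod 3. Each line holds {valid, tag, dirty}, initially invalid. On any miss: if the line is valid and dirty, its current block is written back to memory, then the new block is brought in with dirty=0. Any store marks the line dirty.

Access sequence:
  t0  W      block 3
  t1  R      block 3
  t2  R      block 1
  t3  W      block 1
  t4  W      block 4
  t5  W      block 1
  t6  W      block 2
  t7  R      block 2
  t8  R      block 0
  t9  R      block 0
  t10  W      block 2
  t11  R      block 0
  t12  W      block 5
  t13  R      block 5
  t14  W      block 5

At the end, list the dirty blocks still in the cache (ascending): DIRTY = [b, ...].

0: W B3 → L0 miss [D]
1: R B3 → L0 hit [D]
2: R B1 → L1 miss [-]
3: W B1 → L1 hit [D]
4: W B4 → L1 miss wb→B1 [D]
5: W B1 → L1 miss wb→B4 [D]
6: W B2 → L2 miss [D]
7: R B2 → L2 hit [D]
8: R B0 → L0 miss wb→B3 [-]
9: R B0 → L0 hit [-]
10: W B2 → L2 hit [D]
11: R B0 → L0 hit [-]
12: W B5 → L2 miss wb→B2 [D]
13: R B5 → L2 hit [D]
14: W B5 → L2 hit [D]

DIRTY = [1, 5]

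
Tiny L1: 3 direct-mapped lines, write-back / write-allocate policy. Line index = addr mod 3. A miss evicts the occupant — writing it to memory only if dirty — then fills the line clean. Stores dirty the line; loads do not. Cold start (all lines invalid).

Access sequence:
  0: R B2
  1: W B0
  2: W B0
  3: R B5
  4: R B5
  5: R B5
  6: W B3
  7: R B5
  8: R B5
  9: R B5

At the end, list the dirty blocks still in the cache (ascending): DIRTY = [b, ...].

0: R B2 → L2 miss [-]
1: W B0 → L0 miss [D]
2: W B0 → L0 hit [D]
3: R B5 → L2 miss [-]
4: R B5 → L2 hit [-]
5: R B5 → L2 hit [-]
6: W B3 → L0 miss wb→B0 [D]
7: R B5 → L2 hit [-]
8: R B5 → L2 hit [-]
9: R B5 → L2 hit [-]

DIRTY = [3]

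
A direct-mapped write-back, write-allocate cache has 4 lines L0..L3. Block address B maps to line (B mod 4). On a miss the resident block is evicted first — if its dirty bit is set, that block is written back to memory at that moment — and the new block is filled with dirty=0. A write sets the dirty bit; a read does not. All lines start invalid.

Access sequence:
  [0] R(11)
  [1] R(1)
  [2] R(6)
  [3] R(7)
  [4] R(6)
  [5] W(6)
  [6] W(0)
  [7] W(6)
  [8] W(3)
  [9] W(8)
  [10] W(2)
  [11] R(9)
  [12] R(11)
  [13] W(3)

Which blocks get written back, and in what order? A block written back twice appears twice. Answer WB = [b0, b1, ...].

0: R B11 → L3 miss [-]
1: R B1 → L1 miss [-]
2: R B6 → L2 miss [-]
3: R B7 → L3 miss [-]
4: R B6 → L2 hit [-]
5: W B6 → L2 hit [D]
6: W B0 → L0 miss [D]
7: W B6 → L2 hit [D]
8: W B3 → L3 miss [D]
9: W B8 → L0 miss wb→B0 [D]
10: W B2 → L2 miss wb→B6 [D]
11: R B9 → L1 miss [-]
12: R B11 → L3 miss wb→B3 [-]
13: W B3 → L3 miss [D]

WB = [0, 6, 3]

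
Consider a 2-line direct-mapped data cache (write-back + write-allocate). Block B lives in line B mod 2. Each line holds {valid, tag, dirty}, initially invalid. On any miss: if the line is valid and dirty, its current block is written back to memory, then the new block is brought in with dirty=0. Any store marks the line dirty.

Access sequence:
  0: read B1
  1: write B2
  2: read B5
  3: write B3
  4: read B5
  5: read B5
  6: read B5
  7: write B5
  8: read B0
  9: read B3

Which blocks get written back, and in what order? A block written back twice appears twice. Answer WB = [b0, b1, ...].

WB = [3, 2, 5]

0: R B1 → L1 miss [-]
1: W B2 → L0 miss [D]
2: R B5 → L1 miss [-]
3: W B3 → L1 miss [D]
4: R B5 → L1 miss wb→B3 [-]
5: R B5 → L1 hit [-]
6: R B5 → L1 hit [-]
7: W B5 → L1 hit [D]
8: R B0 → L0 miss wb→B2 [-]
9: R B3 → L1 miss wb→B5 [-]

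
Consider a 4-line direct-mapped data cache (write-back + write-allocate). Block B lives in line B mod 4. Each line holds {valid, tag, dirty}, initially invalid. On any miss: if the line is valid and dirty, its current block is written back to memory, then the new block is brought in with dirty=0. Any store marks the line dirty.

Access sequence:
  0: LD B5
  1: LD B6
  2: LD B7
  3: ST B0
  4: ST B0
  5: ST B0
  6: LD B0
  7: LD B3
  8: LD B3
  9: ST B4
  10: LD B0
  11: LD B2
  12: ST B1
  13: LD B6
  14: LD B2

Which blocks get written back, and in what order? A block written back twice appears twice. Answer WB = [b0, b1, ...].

0: R B5 -> L1 miss  d=-]
1: R B6 -> L2 miss  d=-]
2: R B7 -> L3 miss  d=-]
3: W B0 -> L0 miss  d=D]
4: W B0 -> L0 hit  d=D]
5: W B0 -> L0 hit  d=D]
6: R B0 -> L0 hit  d=D]
7: R B3 -> L3 miss  d=-]
8: R B3 -> L3 hit  d=-]
9: W B4 -> L0 miss wb->B0  d=D]
10: R B0 -> L0 miss wb->B4  d=-]
11: R B2 -> L2 miss  d=-]
12: W B1 -> L1 miss  d=D]
13: R B6 -> L2 miss  d=-]
14: R B2 -> L2 miss  d=-]

WB = [0, 4]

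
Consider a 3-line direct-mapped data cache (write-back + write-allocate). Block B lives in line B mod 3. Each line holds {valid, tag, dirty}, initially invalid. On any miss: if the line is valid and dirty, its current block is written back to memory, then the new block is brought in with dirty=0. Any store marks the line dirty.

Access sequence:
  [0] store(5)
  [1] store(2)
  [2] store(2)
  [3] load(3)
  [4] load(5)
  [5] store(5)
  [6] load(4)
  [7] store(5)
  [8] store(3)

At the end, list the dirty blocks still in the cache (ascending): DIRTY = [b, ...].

0: W B5 → L2 miss [D]
1: W B2 → L2 miss wb→B5 [D]
2: W B2 → L2 hit [D]
3: R B3 → L0 miss [-]
4: R B5 → L2 miss wb→B2 [-]
5: W B5 → L2 hit [D]
6: R B4 → L1 miss [-]
7: W B5 → L2 hit [D]
8: W B3 → L0 hit [D]

DIRTY = [3, 5]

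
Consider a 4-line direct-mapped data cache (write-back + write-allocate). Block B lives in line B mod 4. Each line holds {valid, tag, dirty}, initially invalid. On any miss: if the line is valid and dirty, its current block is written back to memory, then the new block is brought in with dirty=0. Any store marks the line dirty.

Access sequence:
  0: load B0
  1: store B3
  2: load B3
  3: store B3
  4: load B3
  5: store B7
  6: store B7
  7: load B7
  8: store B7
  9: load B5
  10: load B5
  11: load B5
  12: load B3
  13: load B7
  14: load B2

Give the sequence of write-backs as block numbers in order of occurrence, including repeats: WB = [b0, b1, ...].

WB = [3, 7]

  0 | R B0 → L0 miss [-]
  1 | W B3 → L3 miss [D]
  2 | R B3 → L3 hit [D]
  3 | W B3 → L3 hit [D]
  4 | R B3 → L3 hit [D]
  5 | W B7 → L3 miss wb→B3 [D]
  6 | W B7 → L3 hit [D]
  7 | R B7 → L3 hit [D]
  8 | W B7 → L3 hit [D]
  9 | R B5 → L1 miss [-]
  10 | R B5 → L1 hit [-]
  11 | R B5 → L1 hit [-]
  12 | R B3 → L3 miss wb→B7 [-]
  13 | R B7 → L3 miss [-]
  14 | R B2 → L2 miss [-]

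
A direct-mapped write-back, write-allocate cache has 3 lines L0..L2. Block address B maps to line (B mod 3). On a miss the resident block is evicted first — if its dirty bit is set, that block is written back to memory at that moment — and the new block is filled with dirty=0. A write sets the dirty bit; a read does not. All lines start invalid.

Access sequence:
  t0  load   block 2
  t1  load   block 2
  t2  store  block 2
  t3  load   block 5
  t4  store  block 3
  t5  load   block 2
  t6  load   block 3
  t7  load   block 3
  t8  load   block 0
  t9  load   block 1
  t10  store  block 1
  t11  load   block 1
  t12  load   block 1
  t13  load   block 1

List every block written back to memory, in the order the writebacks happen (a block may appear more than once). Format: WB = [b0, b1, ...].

0: R B2 -> L2 miss  d=-]
1: R B2 -> L2 hit  d=-]
2: W B2 -> L2 hit  d=D]
3: R B5 -> L2 miss wb->B2  d=-]
4: W B3 -> L0 miss  d=D]
5: R B2 -> L2 miss  d=-]
6: R B3 -> L0 hit  d=D]
7: R B3 -> L0 hit  d=D]
8: R B0 -> L0 miss wb->B3  d=-]
9: R B1 -> L1 miss  d=-]
10: W B1 -> L1 hit  d=D]
11: R B1 -> L1 hit  d=D]
12: R B1 -> L1 hit  d=D]
13: R B1 -> L1 hit  d=D]

WB = [2, 3]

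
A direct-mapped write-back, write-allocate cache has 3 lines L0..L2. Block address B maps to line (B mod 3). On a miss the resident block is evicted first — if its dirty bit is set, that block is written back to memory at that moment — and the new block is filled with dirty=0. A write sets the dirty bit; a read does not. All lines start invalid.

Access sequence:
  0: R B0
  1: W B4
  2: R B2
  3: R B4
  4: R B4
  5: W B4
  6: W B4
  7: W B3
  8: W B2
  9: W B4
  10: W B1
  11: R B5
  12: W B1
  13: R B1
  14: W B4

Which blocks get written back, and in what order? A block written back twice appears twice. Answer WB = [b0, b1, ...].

WB = [4, 2, 1]

0: R B0 → L0 miss [-]
1: W B4 → L1 miss [D]
2: R B2 → L2 miss [-]
3: R B4 → L1 hit [D]
4: R B4 → L1 hit [D]
5: W B4 → L1 hit [D]
6: W B4 → L1 hit [D]
7: W B3 → L0 miss [D]
8: W B2 → L2 hit [D]
9: W B4 → L1 hit [D]
10: W B1 → L1 miss wb→B4 [D]
11: R B5 → L2 miss wb→B2 [-]
12: W B1 → L1 hit [D]
13: R B1 → L1 hit [D]
14: W B4 → L1 miss wb→B1 [D]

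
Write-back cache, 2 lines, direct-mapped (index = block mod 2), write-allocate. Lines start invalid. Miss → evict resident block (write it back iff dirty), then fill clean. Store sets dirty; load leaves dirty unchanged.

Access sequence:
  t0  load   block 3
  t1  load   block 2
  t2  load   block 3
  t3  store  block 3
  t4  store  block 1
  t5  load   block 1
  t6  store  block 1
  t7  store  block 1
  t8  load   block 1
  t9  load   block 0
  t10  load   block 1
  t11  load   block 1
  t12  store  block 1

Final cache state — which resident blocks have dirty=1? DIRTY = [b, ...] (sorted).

0: R B3 -> L1 miss  d=-]
1: R B2 -> L0 miss  d=-]
2: R B3 -> L1 hit  d=-]
3: W B3 -> L1 hit  d=D]
4: W B1 -> L1 miss wb->B3  d=D]
5: R B1 -> L1 hit  d=D]
6: W B1 -> L1 hit  d=D]
7: W B1 -> L1 hit  d=D]
8: R B1 -> L1 hit  d=D]
9: R B0 -> L0 miss  d=-]
10: R B1 -> L1 hit  d=D]
11: R B1 -> L1 hit  d=D]
12: W B1 -> L1 hit  d=D]

DIRTY = [1]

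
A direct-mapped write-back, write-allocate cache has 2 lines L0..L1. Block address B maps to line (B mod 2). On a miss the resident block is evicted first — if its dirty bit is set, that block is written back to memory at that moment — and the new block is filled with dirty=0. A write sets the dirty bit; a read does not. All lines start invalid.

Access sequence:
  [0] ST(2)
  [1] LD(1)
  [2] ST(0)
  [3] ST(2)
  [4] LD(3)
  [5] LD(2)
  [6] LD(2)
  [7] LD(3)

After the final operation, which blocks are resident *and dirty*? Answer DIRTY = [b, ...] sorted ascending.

0: W B2 -> L0 miss  d=D]
1: R B1 -> L1 miss  d=-]
2: W B0 -> L0 miss wb->B2  d=D]
3: W B2 -> L0 miss wb->B0  d=D]
4: R B3 -> L1 miss  d=-]
5: R B2 -> L0 hit  d=D]
6: R B2 -> L0 hit  d=D]
7: R B3 -> L1 hit  d=-]

DIRTY = [2]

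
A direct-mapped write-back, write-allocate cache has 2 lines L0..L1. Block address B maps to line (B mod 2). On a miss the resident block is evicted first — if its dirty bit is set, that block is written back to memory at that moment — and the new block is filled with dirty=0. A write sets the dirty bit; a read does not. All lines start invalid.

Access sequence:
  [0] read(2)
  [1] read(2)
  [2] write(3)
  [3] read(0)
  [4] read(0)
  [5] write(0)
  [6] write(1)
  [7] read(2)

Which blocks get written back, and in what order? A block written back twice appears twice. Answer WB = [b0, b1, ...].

WB = [3, 0]

  0 | R B2 → L0 miss [-]
  1 | R B2 → L0 hit [-]
  2 | W B3 → L1 miss [D]
  3 | R B0 → L0 miss [-]
  4 | R B0 → L0 hit [-]
  5 | W B0 → L0 hit [D]
  6 | W B1 → L1 miss wb→B3 [D]
  7 | R B2 → L0 miss wb→B0 [-]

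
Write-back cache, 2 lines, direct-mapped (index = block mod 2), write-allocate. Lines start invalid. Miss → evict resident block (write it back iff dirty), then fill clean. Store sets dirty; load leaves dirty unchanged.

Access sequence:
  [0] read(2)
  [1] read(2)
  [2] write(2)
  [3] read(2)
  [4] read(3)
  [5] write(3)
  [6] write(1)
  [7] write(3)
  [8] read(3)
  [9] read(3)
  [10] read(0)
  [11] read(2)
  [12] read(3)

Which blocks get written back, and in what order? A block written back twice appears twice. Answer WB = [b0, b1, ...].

WB = [3, 1, 2]

  0 | R B2 → L0 miss [-]
  1 | R B2 → L0 hit [-]
  2 | W B2 → L0 hit [D]
  3 | R B2 → L0 hit [D]
  4 | R B3 → L1 miss [-]
  5 | W B3 → L1 hit [D]
  6 | W B1 → L1 miss wb→B3 [D]
  7 | W B3 → L1 miss wb→B1 [D]
  8 | R B3 → L1 hit [D]
  9 | R B3 → L1 hit [D]
  10 | R B0 → L0 miss wb→B2 [-]
  11 | R B2 → L0 miss [-]
  12 | R B3 → L1 hit [D]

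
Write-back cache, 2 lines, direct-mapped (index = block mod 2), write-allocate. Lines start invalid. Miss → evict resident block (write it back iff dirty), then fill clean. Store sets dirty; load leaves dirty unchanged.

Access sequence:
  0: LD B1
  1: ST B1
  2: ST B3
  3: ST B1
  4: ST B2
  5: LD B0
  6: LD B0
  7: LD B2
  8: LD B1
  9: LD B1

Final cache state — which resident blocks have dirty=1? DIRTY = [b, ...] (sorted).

0: R B1 -> L1 miss  d=-]
1: W B1 -> L1 hit  d=D]
2: W B3 -> L1 miss wb->B1  d=D]
3: W B1 -> L1 miss wb->B3  d=D]
4: W B2 -> L0 miss  d=D]
5: R B0 -> L0 miss wb->B2  d=-]
6: R B0 -> L0 hit  d=-]
7: R B2 -> L0 miss  d=-]
8: R B1 -> L1 hit  d=D]
9: R B1 -> L1 hit  d=D]

DIRTY = [1]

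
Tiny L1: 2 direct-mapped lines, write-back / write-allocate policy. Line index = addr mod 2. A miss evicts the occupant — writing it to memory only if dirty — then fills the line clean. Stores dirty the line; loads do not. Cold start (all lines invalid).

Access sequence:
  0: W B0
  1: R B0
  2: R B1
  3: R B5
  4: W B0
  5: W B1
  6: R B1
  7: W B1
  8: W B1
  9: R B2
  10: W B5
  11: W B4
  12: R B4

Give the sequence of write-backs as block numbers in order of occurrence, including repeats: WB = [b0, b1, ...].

0: W B0 -> L0 miss  d=D]
1: R B0 -> L0 hit  d=D]
2: R B1 -> L1 miss  d=-]
3: R B5 -> L1 miss  d=-]
4: W B0 -> L0 hit  d=D]
5: W B1 -> L1 miss  d=D]
6: R B1 -> L1 hit  d=D]
7: W B1 -> L1 hit  d=D]
8: W B1 -> L1 hit  d=D]
9: R B2 -> L0 miss wb->B0  d=-]
10: W B5 -> L1 miss wb->B1  d=D]
11: W B4 -> L0 miss  d=D]
12: R B4 -> L0 hit  d=D]

WB = [0, 1]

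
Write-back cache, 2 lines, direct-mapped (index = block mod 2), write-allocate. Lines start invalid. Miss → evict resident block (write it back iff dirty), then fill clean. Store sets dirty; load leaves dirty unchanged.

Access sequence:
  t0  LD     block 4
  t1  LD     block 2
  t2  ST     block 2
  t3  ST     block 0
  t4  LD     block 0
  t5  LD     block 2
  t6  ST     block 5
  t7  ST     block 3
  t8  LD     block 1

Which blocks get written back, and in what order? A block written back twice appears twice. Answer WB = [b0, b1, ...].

0: R B4 -> L0 miss  d=-]
1: R B2 -> L0 miss  d=-]
2: W B2 -> L0 hit  d=D]
3: W B0 -> L0 miss wb->B2  d=D]
4: R B0 -> L0 hit  d=D]
5: R B2 -> L0 miss wb->B0  d=-]
6: W B5 -> L1 miss  d=D]
7: W B3 -> L1 miss wb->B5  d=D]
8: R B1 -> L1 miss wb->B3  d=-]

WB = [2, 0, 5, 3]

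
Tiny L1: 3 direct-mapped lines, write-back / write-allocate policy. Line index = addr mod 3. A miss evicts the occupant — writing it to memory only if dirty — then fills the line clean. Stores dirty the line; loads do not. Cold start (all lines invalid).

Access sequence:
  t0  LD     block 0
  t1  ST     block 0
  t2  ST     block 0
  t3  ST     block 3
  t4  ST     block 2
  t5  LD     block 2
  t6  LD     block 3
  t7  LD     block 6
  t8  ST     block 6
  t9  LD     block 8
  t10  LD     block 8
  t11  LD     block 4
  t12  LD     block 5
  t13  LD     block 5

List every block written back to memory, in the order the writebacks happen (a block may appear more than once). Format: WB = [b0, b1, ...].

0: R B0 → L0 miss [-]
1: W B0 → L0 hit [D]
2: W B0 → L0 hit [D]
3: W B3 → L0 miss wb→B0 [D]
4: W B2 → L2 miss [D]
5: R B2 → L2 hit [D]
6: R B3 → L0 hit [D]
7: R B6 → L0 miss wb→B3 [-]
8: W B6 → L0 hit [D]
9: R B8 → L2 miss wb→B2 [-]
10: R B8 → L2 hit [-]
11: R B4 → L1 miss [-]
12: R B5 → L2 miss [-]
13: R B5 → L2 hit [-]

WB = [0, 3, 2]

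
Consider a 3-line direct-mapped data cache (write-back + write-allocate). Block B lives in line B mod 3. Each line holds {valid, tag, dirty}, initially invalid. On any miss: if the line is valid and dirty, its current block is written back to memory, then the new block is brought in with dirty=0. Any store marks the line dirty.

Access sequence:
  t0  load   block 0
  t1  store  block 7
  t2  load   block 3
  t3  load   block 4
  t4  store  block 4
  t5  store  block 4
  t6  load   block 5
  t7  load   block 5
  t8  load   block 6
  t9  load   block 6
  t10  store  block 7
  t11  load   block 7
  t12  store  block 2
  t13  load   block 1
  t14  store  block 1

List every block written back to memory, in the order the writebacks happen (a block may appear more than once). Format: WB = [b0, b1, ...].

WB = [7, 4, 7]

0: R B0 → L0 miss [-]
1: W B7 → L1 miss [D]
2: R B3 → L0 miss [-]
3: R B4 → L1 miss wb→B7 [-]
4: W B4 → L1 hit [D]
5: W B4 → L1 hit [D]
6: R B5 → L2 miss [-]
7: R B5 → L2 hit [-]
8: R B6 → L0 miss [-]
9: R B6 → L0 hit [-]
10: W B7 → L1 miss wb→B4 [D]
11: R B7 → L1 hit [D]
12: W B2 → L2 miss [D]
13: R B1 → L1 miss wb→B7 [-]
14: W B1 → L1 hit [D]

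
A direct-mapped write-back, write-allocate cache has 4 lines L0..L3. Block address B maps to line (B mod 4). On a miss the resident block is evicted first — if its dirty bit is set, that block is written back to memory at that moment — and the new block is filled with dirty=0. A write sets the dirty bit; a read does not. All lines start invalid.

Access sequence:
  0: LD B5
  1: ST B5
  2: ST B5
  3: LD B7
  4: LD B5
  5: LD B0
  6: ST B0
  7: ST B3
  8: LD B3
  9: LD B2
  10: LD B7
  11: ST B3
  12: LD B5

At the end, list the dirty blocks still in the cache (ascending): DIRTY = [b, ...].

  0 | R B5 → L1 miss [-]
  1 | W B5 → L1 hit [D]
  2 | W B5 → L1 hit [D]
  3 | R B7 → L3 miss [-]
  4 | R B5 → L1 hit [D]
  5 | R B0 → L0 miss [-]
  6 | W B0 → L0 hit [D]
  7 | W B3 → L3 miss [D]
  8 | R B3 → L3 hit [D]
  9 | R B2 → L2 miss [-]
  10 | R B7 → L3 miss wb→B3 [-]
  11 | W B3 → L3 miss [D]
  12 | R B5 → L1 hit [D]

DIRTY = [0, 3, 5]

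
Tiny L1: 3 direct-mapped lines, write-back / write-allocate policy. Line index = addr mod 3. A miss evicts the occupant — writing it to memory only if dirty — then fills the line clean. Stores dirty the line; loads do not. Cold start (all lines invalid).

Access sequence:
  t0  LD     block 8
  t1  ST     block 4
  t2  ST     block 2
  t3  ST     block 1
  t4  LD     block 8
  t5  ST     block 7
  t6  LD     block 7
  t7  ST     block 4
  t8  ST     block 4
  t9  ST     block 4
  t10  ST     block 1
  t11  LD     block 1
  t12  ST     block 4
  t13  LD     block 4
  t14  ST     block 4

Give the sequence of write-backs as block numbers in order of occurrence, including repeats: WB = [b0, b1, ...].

WB = [4, 2, 1, 7, 4, 1]

0: R B8 → L2 miss [-]
1: W B4 → L1 miss [D]
2: W B2 → L2 miss [D]
3: W B1 → L1 miss wb→B4 [D]
4: R B8 → L2 miss wb→B2 [-]
5: W B7 → L1 miss wb→B1 [D]
6: R B7 → L1 hit [D]
7: W B4 → L1 miss wb→B7 [D]
8: W B4 → L1 hit [D]
9: W B4 → L1 hit [D]
10: W B1 → L1 miss wb→B4 [D]
11: R B1 → L1 hit [D]
12: W B4 → L1 miss wb→B1 [D]
13: R B4 → L1 hit [D]
14: W B4 → L1 hit [D]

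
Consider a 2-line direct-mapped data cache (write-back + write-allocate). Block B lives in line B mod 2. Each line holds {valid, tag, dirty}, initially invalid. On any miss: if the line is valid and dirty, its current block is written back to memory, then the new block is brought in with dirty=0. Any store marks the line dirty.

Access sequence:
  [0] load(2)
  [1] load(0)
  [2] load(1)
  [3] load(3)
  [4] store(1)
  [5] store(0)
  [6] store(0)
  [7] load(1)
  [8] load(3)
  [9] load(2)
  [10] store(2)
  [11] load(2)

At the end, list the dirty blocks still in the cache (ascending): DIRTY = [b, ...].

  0 | R B2 → L0 miss [-]
  1 | R B0 → L0 miss [-]
  2 | R B1 → L1 miss [-]
  3 | R B3 → L1 miss [-]
  4 | W B1 → L1 miss [D]
  5 | W B0 → L0 hit [D]
  6 | W B0 → L0 hit [D]
  7 | R B1 → L1 hit [D]
  8 | R B3 → L1 miss wb→B1 [-]
  9 | R B2 → L0 miss wb→B0 [-]
  10 | W B2 → L0 hit [D]
  11 | R B2 → L0 hit [D]

DIRTY = [2]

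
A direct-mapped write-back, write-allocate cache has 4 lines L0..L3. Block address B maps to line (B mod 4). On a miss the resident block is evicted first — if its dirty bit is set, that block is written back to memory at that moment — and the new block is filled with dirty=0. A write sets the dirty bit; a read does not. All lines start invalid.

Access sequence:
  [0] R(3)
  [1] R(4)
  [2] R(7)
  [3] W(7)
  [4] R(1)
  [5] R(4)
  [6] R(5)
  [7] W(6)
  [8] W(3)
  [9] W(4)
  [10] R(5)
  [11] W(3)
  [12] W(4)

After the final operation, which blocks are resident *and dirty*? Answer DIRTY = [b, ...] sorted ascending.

DIRTY = [3, 4, 6]

0: R B3 → L3 miss [-]
1: R B4 → L0 miss [-]
2: R B7 → L3 miss [-]
3: W B7 → L3 hit [D]
4: R B1 → L1 miss [-]
5: R B4 → L0 hit [-]
6: R B5 → L1 miss [-]
7: W B6 → L2 miss [D]
8: W B3 → L3 miss wb→B7 [D]
9: W B4 → L0 hit [D]
10: R B5 → L1 hit [-]
11: W B3 → L3 hit [D]
12: W B4 → L0 hit [D]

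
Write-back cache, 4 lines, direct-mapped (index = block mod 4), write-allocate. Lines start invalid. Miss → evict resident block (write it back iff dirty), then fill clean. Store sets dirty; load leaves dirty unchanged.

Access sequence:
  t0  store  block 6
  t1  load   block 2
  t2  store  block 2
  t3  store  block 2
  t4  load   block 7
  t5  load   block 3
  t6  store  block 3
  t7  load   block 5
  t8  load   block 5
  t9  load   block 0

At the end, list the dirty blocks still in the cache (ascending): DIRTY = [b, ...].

DIRTY = [2, 3]

0: W B6 -> L2 miss  d=D]
1: R B2 -> L2 miss wb->B6  d=-]
2: W B2 -> L2 hit  d=D]
3: W B2 -> L2 hit  d=D]
4: R B7 -> L3 miss  d=-]
5: R B3 -> L3 miss  d=-]
6: W B3 -> L3 hit  d=D]
7: R B5 -> L1 miss  d=-]
8: R B5 -> L1 hit  d=-]
9: R B0 -> L0 miss  d=-]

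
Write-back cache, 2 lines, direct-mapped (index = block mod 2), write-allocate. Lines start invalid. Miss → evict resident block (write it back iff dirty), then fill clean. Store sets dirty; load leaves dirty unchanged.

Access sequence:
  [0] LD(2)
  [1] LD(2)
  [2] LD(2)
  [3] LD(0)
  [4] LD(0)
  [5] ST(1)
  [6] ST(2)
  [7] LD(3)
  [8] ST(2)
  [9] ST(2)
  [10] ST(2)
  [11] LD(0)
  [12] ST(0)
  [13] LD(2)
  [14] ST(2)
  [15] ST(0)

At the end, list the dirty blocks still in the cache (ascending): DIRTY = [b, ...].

DIRTY = [0]

0: R B2 -> L0 miss  d=-]
1: R B2 -> L0 hit  d=-]
2: R B2 -> L0 hit  d=-]
3: R B0 -> L0 miss  d=-]
4: R B0 -> L0 hit  d=-]
5: W B1 -> L1 miss  d=D]
6: W B2 -> L0 miss  d=D]
7: R B3 -> L1 miss wb->B1  d=-]
8: W B2 -> L0 hit  d=D]
9: W B2 -> L0 hit  d=D]
10: W B2 -> L0 hit  d=D]
11: R B0 -> L0 miss wb->B2  d=-]
12: W B0 -> L0 hit  d=D]
13: R B2 -> L0 miss wb->B0  d=-]
14: W B2 -> L0 hit  d=D]
15: W B0 -> L0 miss wb->B2  d=D]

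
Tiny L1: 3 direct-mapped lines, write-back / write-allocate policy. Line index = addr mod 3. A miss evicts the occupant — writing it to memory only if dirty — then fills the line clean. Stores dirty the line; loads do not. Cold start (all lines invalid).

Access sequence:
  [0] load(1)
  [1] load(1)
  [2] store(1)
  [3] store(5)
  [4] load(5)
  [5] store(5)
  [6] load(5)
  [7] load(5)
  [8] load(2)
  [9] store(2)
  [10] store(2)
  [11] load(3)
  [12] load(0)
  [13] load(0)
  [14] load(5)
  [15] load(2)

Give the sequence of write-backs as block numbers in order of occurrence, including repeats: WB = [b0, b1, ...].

0: R B1 -> L1 miss  d=-]
1: R B1 -> L1 hit  d=-]
2: W B1 -> L1 hit  d=D]
3: W B5 -> L2 miss  d=D]
4: R B5 -> L2 hit  d=D]
5: W B5 -> L2 hit  d=D]
6: R B5 -> L2 hit  d=D]
7: R B5 -> L2 hit  d=D]
8: R B2 -> L2 miss wb->B5  d=-]
9: W B2 -> L2 hit  d=D]
10: W B2 -> L2 hit  d=D]
11: R B3 -> L0 miss  d=-]
12: R B0 -> L0 miss  d=-]
13: R B0 -> L0 hit  d=-]
14: R B5 -> L2 miss wb->B2  d=-]
15: R B2 -> L2 miss  d=-]

WB = [5, 2]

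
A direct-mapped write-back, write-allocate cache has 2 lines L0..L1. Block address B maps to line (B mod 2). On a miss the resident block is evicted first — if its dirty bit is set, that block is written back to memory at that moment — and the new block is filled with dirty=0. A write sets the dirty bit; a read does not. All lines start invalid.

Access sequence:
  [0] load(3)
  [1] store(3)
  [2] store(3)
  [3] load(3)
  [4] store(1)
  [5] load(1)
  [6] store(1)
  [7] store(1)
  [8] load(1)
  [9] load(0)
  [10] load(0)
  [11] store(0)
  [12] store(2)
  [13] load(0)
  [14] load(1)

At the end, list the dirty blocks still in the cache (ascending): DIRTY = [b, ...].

0: R B3 -> L1 miss  d=-]
1: W B3 -> L1 hit  d=D]
2: W B3 -> L1 hit  d=D]
3: R B3 -> L1 hit  d=D]
4: W B1 -> L1 miss wb->B3  d=D]
5: R B1 -> L1 hit  d=D]
6: W B1 -> L1 hit  d=D]
7: W B1 -> L1 hit  d=D]
8: R B1 -> L1 hit  d=D]
9: R B0 -> L0 miss  d=-]
10: R B0 -> L0 hit  d=-]
11: W B0 -> L0 hit  d=D]
12: W B2 -> L0 miss wb->B0  d=D]
13: R B0 -> L0 miss wb->B2  d=-]
14: R B1 -> L1 hit  d=D]

DIRTY = [1]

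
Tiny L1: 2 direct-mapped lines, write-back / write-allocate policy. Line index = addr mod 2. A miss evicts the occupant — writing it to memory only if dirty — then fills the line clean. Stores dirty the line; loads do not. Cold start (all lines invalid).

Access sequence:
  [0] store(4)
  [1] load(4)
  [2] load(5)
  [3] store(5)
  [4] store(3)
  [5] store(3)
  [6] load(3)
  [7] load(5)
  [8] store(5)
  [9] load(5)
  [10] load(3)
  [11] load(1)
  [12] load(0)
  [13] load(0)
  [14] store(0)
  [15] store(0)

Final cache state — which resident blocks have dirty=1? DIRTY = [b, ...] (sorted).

DIRTY = [0]

0: W B4 -> L0 miss  d=D]
1: R B4 -> L0 hit  d=D]
2: R B5 -> L1 miss  d=-]
3: W B5 -> L1 hit  d=D]
4: W B3 -> L1 miss wb->B5  d=D]
5: W B3 -> L1 hit  d=D]
6: R B3 -> L1 hit  d=D]
7: R B5 -> L1 miss wb->B3  d=-]
8: W B5 -> L1 hit  d=D]
9: R B5 -> L1 hit  d=D]
10: R B3 -> L1 miss wb->B5  d=-]
11: R B1 -> L1 miss  d=-]
12: R B0 -> L0 miss wb->B4  d=-]
13: R B0 -> L0 hit  d=-]
14: W B0 -> L0 hit  d=D]
15: W B0 -> L0 hit  d=D]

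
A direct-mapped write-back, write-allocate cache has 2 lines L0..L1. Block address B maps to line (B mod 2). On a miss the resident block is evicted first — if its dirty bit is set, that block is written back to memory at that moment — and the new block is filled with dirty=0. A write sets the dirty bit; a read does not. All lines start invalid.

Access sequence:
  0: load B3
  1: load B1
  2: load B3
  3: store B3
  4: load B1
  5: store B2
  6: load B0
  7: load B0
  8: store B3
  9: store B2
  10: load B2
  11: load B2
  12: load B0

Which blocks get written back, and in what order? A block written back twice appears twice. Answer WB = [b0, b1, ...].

WB = [3, 2, 2]

0: R B3 → L1 miss [-]
1: R B1 → L1 miss [-]
2: R B3 → L1 miss [-]
3: W B3 → L1 hit [D]
4: R B1 → L1 miss wb→B3 [-]
5: W B2 → L0 miss [D]
6: R B0 → L0 miss wb→B2 [-]
7: R B0 → L0 hit [-]
8: W B3 → L1 miss [D]
9: W B2 → L0 miss [D]
10: R B2 → L0 hit [D]
11: R B2 → L0 hit [D]
12: R B0 → L0 miss wb→B2 [-]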